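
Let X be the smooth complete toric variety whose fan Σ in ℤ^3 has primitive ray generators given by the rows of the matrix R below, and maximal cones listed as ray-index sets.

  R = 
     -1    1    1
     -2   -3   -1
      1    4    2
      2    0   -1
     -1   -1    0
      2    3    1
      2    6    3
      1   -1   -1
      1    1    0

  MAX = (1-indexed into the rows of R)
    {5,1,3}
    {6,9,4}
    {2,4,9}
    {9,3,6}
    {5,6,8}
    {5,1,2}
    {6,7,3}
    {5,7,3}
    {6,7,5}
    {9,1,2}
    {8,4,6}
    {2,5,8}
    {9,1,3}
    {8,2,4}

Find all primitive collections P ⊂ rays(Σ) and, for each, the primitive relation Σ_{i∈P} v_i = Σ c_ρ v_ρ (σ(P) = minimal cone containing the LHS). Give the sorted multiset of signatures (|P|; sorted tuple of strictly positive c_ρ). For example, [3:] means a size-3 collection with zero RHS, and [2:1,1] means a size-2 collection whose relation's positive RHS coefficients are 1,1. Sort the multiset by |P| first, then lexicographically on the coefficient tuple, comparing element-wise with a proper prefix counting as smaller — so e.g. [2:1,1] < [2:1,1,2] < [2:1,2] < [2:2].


Δ(Σ) — 9 vertices, 16 min non-faces:

  P = {1,8}:  v_{1} + v_{8} = 0  ⟹  sig = [2:]
  P = {2,6}:  v_{2} + v_{6} = 0  ⟹  sig = [2:]
  P = {5,9}:  v_{5} + v_{9} = 0  ⟹  sig = [2:]
  P = {1,4}:  v_{1} + v_{4} = v_{9}  ⟹  sig = [2:1]
  P = {1,6}:  v_{1} + v_{6} = v_{3}  ⟹  sig = [2:1]
  P = {2,3}:  v_{2} + v_{3} = v_{1}  ⟹  sig = [2:1]
  P = {3,8}:  v_{3} + v_{8} = v_{6}  ⟹  sig = [2:1]
  P = {4,5}:  v_{4} + v_{5} = v_{8}  ⟹  sig = [2:1]
  P = {8,9}:  v_{8} + v_{9} = v_{4}  ⟹  sig = [2:1]
  P = {2,7}:  v_{2} + v_{7} = v_{3} + v_{5}  ⟹  sig = [2:1,1]
  P = {3,4}:  v_{3} + v_{4} = v_{6} + v_{9}  ⟹  sig = [2:1,1]
  P = {7,9}:  v_{7} + v_{9} = v_{3} + v_{6}  ⟹  sig = [2:1,1]
  P = {1,7}:  v_{1} + v_{7} = 2·v_{3} + v_{5}  ⟹  sig = [2:1,2]
  P = {7,8}:  v_{7} + v_{8} = v_{5} + 2·v_{6}  ⟹  sig = [2:1,2]
  P = {4,7}:  v_{4} + v_{7} = 2·v_{6}  ⟹  sig = [2:2]
  P = {3,5,6}:  v_{3} + v_{5} + v_{6} = v_{7}  ⟹  sig = [3:1]

Signatures (|P|; sorted positive RHS coefficients), sorted:
    |P|=2: 15 collections, coeffs (), (), (), (1), (1), (1), (1), (1), (1), (1,1), (1,1), (1,1), (1,2), (1,2), (2)
    |P|=3: 1 collection, coeffs (1)


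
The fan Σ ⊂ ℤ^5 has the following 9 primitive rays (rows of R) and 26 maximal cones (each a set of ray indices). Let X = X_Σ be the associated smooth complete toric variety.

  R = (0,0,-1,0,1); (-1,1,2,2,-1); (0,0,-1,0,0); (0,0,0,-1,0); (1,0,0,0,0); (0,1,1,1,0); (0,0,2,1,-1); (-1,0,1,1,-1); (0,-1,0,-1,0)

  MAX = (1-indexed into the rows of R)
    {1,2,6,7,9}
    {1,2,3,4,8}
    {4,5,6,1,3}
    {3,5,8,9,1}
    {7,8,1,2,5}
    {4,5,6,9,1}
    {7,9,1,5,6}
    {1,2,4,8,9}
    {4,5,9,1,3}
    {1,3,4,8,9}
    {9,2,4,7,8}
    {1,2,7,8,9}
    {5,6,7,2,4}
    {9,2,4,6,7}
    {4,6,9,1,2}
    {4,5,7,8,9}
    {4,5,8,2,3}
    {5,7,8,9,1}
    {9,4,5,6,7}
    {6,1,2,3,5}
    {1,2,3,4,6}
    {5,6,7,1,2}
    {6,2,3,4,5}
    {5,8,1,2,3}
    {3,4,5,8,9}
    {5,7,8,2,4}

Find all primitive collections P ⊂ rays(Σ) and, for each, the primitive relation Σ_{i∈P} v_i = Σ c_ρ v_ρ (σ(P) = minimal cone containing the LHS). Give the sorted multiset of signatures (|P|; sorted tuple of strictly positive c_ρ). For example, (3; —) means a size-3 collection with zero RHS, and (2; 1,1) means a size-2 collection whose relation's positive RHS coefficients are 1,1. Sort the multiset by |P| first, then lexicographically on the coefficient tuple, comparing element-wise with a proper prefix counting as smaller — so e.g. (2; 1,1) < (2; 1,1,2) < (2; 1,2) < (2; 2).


8 minimal non-faces of Δ(Σ) (on 9 rays):

  {6,8}:  v_{6} + v_{8} = v_{2}  ⇒ sig = (2; 1)
  {3,7}:  v_{3} + v_{7} = v_{5} + v_{8}  ⇒ sig = (2; 1,1)
  {3,6,9}:  v_{3} + v_{6} + v_{9} = 0  ⇒ sig = (3; —)
  {2,3,9}:  v_{2} + v_{3} + v_{9} = v_{8}  ⇒ sig = (3; 1)
  {2,5,9}:  v_{2} + v_{5} + v_{9} = v_{7}  ⇒ sig = (3; 1)
  {1,4,7}:  v_{1} + v_{4} + v_{7} = v_{6} + v_{9}  ⇒ sig = (3; 1,1)
  {1,4,5,8}:  v_{1} + v_{4} + v_{5} + v_{8} = 0  ⇒ sig = (4; —)
  {1,2,4,5}:  v_{1} + v_{2} + v_{4} + v_{5} = v_{6}  ⇒ sig = (4; 1)

Hence PRS(X_Σ) =
    (2; 1)
    (2; 1,1)
    (3; —)
    (3; 1)
    (3; 1)
    (3; 1,1)
    (4; —)
    (4; 1)


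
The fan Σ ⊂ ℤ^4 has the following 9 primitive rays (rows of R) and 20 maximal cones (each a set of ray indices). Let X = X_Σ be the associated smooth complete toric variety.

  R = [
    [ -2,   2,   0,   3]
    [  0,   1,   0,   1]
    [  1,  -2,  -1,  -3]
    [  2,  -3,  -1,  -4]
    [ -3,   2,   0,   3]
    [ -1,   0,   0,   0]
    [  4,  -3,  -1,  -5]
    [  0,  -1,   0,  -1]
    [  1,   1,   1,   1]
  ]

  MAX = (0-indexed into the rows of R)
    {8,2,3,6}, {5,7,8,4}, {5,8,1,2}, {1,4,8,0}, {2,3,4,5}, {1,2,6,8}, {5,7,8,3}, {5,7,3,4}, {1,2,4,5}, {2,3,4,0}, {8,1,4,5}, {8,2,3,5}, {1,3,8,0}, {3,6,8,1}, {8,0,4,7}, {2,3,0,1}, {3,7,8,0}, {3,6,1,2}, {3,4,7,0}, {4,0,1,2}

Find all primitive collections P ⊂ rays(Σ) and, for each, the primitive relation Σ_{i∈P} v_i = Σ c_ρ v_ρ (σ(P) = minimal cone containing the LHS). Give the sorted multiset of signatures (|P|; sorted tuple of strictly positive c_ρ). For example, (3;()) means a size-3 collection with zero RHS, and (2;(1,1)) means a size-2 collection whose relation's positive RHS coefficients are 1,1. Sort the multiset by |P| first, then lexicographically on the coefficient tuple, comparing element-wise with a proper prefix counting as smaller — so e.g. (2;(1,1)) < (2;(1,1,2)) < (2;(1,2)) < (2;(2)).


13 minimal non-faces of Δ(Σ) (on 9 rays):

  • {1,7}:  v_{1} + v_{7} = 0  ⟹  sig = (2;())
  • {0,5}:  v_{0} + v_{5} = v_{4}  ⟹  sig = (2;(1))
  • {2,7}:  v_{2} + v_{7} = v_{3} + v_{5}  ⟹  sig = (2;(1,1))
  • {4,6}:  v_{4} + v_{6} = v_{1} + v_{2}  ⟹  sig = (2;(1,1))
  • {6,7}:  v_{6} + v_{7} = v_{2} + v_{3} + v_{8}  ⟹  sig = (2;(1,1,1))
  • {0,6}:  v_{0} + v_{6} = 2·v_{1} + v_{3}  ⟹  sig = (2;(1,2))
  • {5,6}:  v_{5} + v_{6} = 2·v_{2} + v_{8}  ⟹  sig = (2;(1,2))
  • {3,4,8}:  v_{3} + v_{4} + v_{8} = 0  ⟹  sig = (3;())
  • {0,2,8}:  v_{0} + v_{2} + v_{8} = v_{1}  ⟹  sig = (3;(1))
  • {1,3,5}:  v_{1} + v_{3} + v_{5} = v_{2}  ⟹  sig = (3;(1))
  • {1,3,4}:  v_{1} + v_{3} + v_{4} = v_{0} + v_{2}  ⟹  sig = (3;(1,1))
  • {2,4,8}:  v_{2} + v_{4} + v_{8} = v_{1} + v_{5}  ⟹  sig = (3;(1,1))
  • {1,2,3,8}:  v_{1} + v_{2} + v_{3} + v_{8} = v_{6}  ⟹  sig = (4;(1))

Hence PRS(X_Σ) =
[(2;()), (2;(1)), (2;(1,1)), (2;(1,1)), (2;(1,1,1)), (2;(1,2)), (2;(1,2)), (3;()), (3;(1)), (3;(1)), (3;(1,1)), (3;(1,1)), (4;(1))]


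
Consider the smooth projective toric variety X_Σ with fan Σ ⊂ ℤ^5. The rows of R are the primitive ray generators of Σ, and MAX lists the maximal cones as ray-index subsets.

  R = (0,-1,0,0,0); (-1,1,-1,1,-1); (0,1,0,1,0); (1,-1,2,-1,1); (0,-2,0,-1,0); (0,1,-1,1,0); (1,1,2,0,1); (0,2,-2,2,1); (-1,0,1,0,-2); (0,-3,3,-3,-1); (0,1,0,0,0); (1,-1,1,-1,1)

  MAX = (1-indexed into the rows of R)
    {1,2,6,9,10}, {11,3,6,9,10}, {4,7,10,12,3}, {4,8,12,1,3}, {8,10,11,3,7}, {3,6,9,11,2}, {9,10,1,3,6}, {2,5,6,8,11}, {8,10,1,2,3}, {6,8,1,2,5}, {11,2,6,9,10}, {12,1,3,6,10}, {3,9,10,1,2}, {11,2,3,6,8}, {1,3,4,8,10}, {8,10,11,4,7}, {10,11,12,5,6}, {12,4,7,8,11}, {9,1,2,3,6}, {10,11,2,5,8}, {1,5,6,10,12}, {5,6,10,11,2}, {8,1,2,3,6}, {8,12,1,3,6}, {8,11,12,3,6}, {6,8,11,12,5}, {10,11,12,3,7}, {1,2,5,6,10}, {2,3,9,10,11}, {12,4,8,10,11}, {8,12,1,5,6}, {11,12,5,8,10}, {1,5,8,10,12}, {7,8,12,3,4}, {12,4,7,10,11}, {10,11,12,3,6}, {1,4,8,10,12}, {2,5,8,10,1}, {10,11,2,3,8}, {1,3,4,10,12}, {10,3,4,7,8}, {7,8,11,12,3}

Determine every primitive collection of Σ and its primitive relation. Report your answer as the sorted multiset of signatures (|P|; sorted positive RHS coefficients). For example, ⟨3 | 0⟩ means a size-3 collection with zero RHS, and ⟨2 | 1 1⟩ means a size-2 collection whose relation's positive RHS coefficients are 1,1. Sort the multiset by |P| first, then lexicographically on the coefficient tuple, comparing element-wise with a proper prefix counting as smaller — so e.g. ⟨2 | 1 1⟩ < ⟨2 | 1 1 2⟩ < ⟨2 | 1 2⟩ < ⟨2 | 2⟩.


Σ has 20 primitive collections:

  P={1,11}:  v_{1} + v_{11} = 0 — sig = ⟨2 | 0⟩
  P={2,12}:  v_{2} + v_{12} = 0 — sig = ⟨2 | 0⟩
  P={3,5}:  v_{3} + v_{5} = v_{1} — sig = ⟨2 | 1⟩
  P={5,7}:  v_{5} + v_{7} = v_{4} — sig = ⟨2 | 1⟩
  P={1,7}:  v_{1} + v_{7} = v_{3} + v_{4} — sig = ⟨2 | 1 1⟩
  P={4,6}:  v_{4} + v_{6} = v_{3} + v_{12} — sig = ⟨2 | 1 1⟩
  P={8,9}:  v_{8} + v_{9} = v_{2} + v_{3} — sig = ⟨2 | 1 1⟩
  P={2,4}:  v_{2} + v_{4} = v_{3} + v_{8} + v_{10} — sig = ⟨2 | 1 1 1⟩
  P={9,12}:  v_{9} + v_{12} = v_{3} + v_{6} + v_{10} — sig = ⟨2 | 1 1 1⟩
  P={4,5}:  v_{4} + v_{5} = v_{1} + v_{8} + v_{10} + v_{12} — sig = ⟨2 | 1 1 1 1⟩
  P={5,9}:  v_{5} + v_{9} = v_{1} + v_{2} + v_{6} + v_{10} — sig = ⟨2 | 1 1 1 1⟩
  P={2,7}:  v_{2} + v_{7} = 2·v_{3} + v_{8} + v_{10} + v_{11} — sig = ⟨2 | 1 1 1 2⟩
  P={6,7}:  v_{6} + v_{7} = 2·v_{3} + v_{11} + v_{12} — sig = ⟨2 | 1 1 2⟩
  P={7,9}:  v_{7} + v_{9} = 3·v_{3} + v_{10} + v_{11} — sig = ⟨2 | 1 1 3⟩
  P={4,9}:  v_{4} + v_{9} = 2·v_{3} + v_{10} — sig = ⟨2 | 1 2⟩
  P={6,8,10}:  v_{6} + v_{8} + v_{10} = 0 — sig = ⟨3 | 0⟩
  P={3,4,11}:  v_{3} + v_{4} + v_{11} = v_{7} — sig = ⟨3 | 1⟩
  P={2,3,6,10}:  v_{2} + v_{3} + v_{6} + v_{10} = v_{9} — sig = ⟨4 | 1⟩
  P={3,8,10,12}:  v_{3} + v_{8} + v_{10} + v_{12} = v_{4} — sig = ⟨4 | 1⟩
  P={7,8,10,12}:  v_{7} + v_{8} + v_{10} + v_{12} = 2·v_{4} + v_{11} — sig = ⟨4 | 1 2⟩

Hence PRS(X_Σ) =
[⟨2 | 0⟩, ⟨2 | 0⟩, ⟨2 | 1⟩, ⟨2 | 1⟩, ⟨2 | 1 1⟩, ⟨2 | 1 1⟩, ⟨2 | 1 1⟩, ⟨2 | 1 1 1⟩, ⟨2 | 1 1 1⟩, ⟨2 | 1 1 1 1⟩, ⟨2 | 1 1 1 1⟩, ⟨2 | 1 1 1 2⟩, ⟨2 | 1 1 2⟩, ⟨2 | 1 1 3⟩, ⟨2 | 1 2⟩, ⟨3 | 0⟩, ⟨3 | 1⟩, ⟨4 | 1⟩, ⟨4 | 1⟩, ⟨4 | 1 2⟩]


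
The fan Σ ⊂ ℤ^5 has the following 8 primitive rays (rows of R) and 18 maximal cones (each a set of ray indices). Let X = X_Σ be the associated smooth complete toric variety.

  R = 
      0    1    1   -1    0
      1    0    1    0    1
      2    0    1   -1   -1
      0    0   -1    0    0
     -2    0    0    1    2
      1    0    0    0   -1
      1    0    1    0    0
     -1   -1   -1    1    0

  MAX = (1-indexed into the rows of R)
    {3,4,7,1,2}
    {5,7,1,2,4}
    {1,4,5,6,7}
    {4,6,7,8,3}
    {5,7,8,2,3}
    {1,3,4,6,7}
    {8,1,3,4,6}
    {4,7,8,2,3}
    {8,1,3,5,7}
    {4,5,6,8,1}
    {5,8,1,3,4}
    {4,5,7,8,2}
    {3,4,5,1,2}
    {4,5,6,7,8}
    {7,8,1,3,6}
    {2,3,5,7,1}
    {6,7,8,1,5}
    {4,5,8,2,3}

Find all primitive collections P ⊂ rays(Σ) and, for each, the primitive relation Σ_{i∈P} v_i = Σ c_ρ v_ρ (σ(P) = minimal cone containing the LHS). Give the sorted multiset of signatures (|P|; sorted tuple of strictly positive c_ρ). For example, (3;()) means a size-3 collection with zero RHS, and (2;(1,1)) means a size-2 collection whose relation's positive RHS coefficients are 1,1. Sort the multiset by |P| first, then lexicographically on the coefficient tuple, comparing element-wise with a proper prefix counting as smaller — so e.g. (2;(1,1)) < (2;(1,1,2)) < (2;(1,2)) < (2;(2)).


Primitive collections (5):

  P = {2,6}:  v_{2} + v_{6} = v_{4} + 2·v_{7}  ⇒ sig = (2;(1,2))
  P = {3,5,6}:  v_{3} + v_{5} + v_{6} = v_{7}  ⇒ sig = (3;(1))
  P = {1,2,8}:  v_{1} + v_{2} + v_{8} = v_{3} + v_{5}  ⇒ sig = (3;(1,1))
  P = {1,4,7,8}:  v_{1} + v_{4} + v_{7} + v_{8} = 0  ⇒ sig = (4;())
  P = {3,4,5,7}:  v_{3} + v_{4} + v_{5} + v_{7} = v_{2}  ⇒ sig = (4;(1))

Sorted signature multiset PRS(X):
[(2;(1,2)), (3;(1)), (3;(1,1)), (4;()), (4;(1))]


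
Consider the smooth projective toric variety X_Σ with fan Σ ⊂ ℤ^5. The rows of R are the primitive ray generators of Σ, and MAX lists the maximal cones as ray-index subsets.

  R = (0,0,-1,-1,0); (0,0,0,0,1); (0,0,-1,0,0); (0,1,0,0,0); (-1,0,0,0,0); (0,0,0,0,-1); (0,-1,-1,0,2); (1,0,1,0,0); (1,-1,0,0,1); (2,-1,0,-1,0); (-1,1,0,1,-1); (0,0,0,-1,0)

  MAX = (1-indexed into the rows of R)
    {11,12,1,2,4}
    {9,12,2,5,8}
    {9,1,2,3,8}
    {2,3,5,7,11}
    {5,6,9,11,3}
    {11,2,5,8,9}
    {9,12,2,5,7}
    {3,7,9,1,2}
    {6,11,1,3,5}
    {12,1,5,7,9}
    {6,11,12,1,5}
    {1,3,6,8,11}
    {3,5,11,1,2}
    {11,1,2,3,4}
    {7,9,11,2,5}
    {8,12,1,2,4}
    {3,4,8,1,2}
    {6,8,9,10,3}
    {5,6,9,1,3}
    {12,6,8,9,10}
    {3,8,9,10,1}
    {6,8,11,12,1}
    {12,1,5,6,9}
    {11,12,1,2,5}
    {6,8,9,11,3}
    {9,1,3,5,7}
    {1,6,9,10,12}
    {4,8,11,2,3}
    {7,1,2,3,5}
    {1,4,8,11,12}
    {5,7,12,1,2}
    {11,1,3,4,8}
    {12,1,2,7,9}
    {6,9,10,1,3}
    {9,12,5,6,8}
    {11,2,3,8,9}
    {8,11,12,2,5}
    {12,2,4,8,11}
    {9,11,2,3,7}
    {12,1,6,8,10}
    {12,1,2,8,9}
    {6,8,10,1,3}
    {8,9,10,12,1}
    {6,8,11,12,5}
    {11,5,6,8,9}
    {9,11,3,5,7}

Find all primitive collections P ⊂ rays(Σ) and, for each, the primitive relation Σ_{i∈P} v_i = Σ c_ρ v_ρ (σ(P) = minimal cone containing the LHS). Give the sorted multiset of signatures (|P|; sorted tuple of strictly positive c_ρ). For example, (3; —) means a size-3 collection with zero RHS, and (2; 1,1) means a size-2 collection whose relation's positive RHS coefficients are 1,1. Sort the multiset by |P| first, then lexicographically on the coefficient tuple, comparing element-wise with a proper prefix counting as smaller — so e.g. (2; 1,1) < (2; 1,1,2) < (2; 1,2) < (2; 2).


Δ(Σ) — 12 vertices, 23 min non-faces:

  • {2,6}:  v_{2} + v_{6} = 0  so sig = (2; —)
  • {3,12}:  v_{3} + v_{12} = v_{1}  so sig = (2; 1)
  • {7,8}:  v_{7} + v_{8} = v_{2} + v_{9}  so sig = (2; 1,1)
  • {2,10}:  v_{2} + v_{10} = v_{1} + v_{8} + v_{9}  so sig = (2; 1,1,1)
  • {4,5}:  v_{4} + v_{5} = v_{2} + v_{11} + v_{12}  so sig = (2; 1,1,1)
  • {4,6}:  v_{4} + v_{6} = v_{1} + v_{8} + v_{11}  so sig = (2; 1,1,1)
  • {4,9}:  v_{4} + v_{9} = v_{2} + v_{3} + v_{8}  so sig = (2; 1,1,1)
  • {5,10}:  v_{5} + v_{10} = v_{6} + v_{9} + v_{12}  so sig = (2; 1,1,1)
  • {6,7}:  v_{6} + v_{7} = v_{3} + v_{5} + v_{9}  so sig = (2; 1,1,1)
  • {10,11}:  v_{10} + v_{11} = v_{3} + v_{6} + v_{8}  so sig = (2; 1,1,1)
  • {4,10}:  v_{4} + v_{10} = v_{1} + v_{3} + 2·v_{8}  so sig = (2; 1,1,2)
  • {4,7}:  v_{4} + v_{7} = 2·v_{2} + v_{3}  so sig = (2; 1,2)
  • {7,10}:  v_{7} + v_{10} = v_{1} + 2·v_{9}  so sig = (2; 1,2)
  • {3,5,8}:  v_{3} + v_{5} + v_{8} = 0  so sig = (3; —)
  • {9,11,12}:  v_{9} + v_{11} + v_{12} = 0  so sig = (3; —)
  • {1,5,8}:  v_{1} + v_{5} + v_{8} = v_{12}  so sig = (3; 1)
  • {1,9,11}:  v_{1} + v_{9} + v_{11} = v_{3}  so sig = (3; 1)
  • {7,11,12}:  v_{7} + v_{11} + v_{12} = v_{2} + v_{3} + v_{5}  so sig = (3; 1,1,1)
  • {1,7,11}:  v_{1} + v_{7} + v_{11} = v_{2} + 2·v_{3} + v_{5}  so sig = (3; 1,1,2)
  • {1,2,8,11}:  v_{1} + v_{2} + v_{8} + v_{11} = v_{4}  so sig = (4; 1)
  • {1,6,8,9}:  v_{1} + v_{6} + v_{8} + v_{9} = v_{10}  so sig = (4; 1)
  • {2,3,5,9}:  v_{2} + v_{3} + v_{5} + v_{9} = v_{7}  so sig = (4; 1)
  • {1,2,5,9}:  v_{1} + v_{2} + v_{5} + v_{9} = v_{7} + v_{12}  so sig = (4; 1,1)

Hence PRS(X_Σ) =
    (2; —)
    (2; 1)
    (2; 1,1)
    (2; 1,1,1)
    (2; 1,1,1)
    (2; 1,1,1)
    (2; 1,1,1)
    (2; 1,1,1)
    (2; 1,1,1)
    (2; 1,1,1)
    (2; 1,1,2)
    (2; 1,2)
    (2; 1,2)
    (3; —)
    (3; —)
    (3; 1)
    (3; 1)
    (3; 1,1,1)
    (3; 1,1,2)
    (4; 1)
    (4; 1)
    (4; 1)
    (4; 1,1)


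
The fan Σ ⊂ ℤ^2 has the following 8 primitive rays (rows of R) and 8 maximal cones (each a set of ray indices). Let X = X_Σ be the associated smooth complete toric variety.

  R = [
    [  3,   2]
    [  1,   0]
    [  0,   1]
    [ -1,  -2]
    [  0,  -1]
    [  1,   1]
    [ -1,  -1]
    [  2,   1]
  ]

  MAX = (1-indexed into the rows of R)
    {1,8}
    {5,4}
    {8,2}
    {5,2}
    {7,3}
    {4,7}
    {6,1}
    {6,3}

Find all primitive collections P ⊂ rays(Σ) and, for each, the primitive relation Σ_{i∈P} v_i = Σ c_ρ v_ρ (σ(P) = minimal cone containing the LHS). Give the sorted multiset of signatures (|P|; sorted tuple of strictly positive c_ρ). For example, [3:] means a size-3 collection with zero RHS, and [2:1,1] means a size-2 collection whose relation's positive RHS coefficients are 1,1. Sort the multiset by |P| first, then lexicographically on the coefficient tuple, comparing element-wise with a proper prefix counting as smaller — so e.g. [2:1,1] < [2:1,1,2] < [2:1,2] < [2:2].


20 minimal non-faces of Δ(Σ) (on 8 rays):

  {3,5}:  v_{3} + v_{5} = 0 ; sig = [2:]
  {6,7}:  v_{6} + v_{7} = 0 ; sig = [2:]
  {1,7}:  v_{1} + v_{7} = v_{8} ; sig = [2:1]
  {2,3}:  v_{2} + v_{3} = v_{6} ; sig = [2:1]
  {2,6}:  v_{2} + v_{6} = v_{8} ; sig = [2:1]
  {2,7}:  v_{2} + v_{7} = v_{5} ; sig = [2:1]
  {3,4}:  v_{3} + v_{4} = v_{7} ; sig = [2:1]
  {4,6}:  v_{4} + v_{6} = v_{5} ; sig = [2:1]
  {5,6}:  v_{5} + v_{6} = v_{2} ; sig = [2:1]
  {5,7}:  v_{5} + v_{7} = v_{4} ; sig = [2:1]
  {6,8}:  v_{6} + v_{8} = v_{1} ; sig = [2:1]
  {7,8}:  v_{7} + v_{8} = v_{2} ; sig = [2:1]
  {1,5}:  v_{1} + v_{5} = v_{2} + v_{8} ; sig = [2:1,1]
  {4,8}:  v_{4} + v_{8} = v_{2} + v_{5} ; sig = [2:1,1]
  {1,2}:  v_{1} + v_{2} = 2·v_{8} ; sig = [2:2]
  {1,4}:  v_{1} + v_{4} = 2·v_{2} ; sig = [2:2]
  {2,4}:  v_{2} + v_{4} = 2·v_{5} ; sig = [2:2]
  {3,8}:  v_{3} + v_{8} = 2·v_{6} ; sig = [2:2]
  {5,8}:  v_{5} + v_{8} = 2·v_{2} ; sig = [2:2]
  {1,3}:  v_{1} + v_{3} = 3·v_{6} ; sig = [2:3]

Hence PRS(X_Σ) =
    |P|=2: 20 collections, coeffs (), (), (1), (1), (1), (1), (1), (1), (1), (1), (1), (1), (1,1), (1,1), (2), (2), (2), (2), (2), (3)


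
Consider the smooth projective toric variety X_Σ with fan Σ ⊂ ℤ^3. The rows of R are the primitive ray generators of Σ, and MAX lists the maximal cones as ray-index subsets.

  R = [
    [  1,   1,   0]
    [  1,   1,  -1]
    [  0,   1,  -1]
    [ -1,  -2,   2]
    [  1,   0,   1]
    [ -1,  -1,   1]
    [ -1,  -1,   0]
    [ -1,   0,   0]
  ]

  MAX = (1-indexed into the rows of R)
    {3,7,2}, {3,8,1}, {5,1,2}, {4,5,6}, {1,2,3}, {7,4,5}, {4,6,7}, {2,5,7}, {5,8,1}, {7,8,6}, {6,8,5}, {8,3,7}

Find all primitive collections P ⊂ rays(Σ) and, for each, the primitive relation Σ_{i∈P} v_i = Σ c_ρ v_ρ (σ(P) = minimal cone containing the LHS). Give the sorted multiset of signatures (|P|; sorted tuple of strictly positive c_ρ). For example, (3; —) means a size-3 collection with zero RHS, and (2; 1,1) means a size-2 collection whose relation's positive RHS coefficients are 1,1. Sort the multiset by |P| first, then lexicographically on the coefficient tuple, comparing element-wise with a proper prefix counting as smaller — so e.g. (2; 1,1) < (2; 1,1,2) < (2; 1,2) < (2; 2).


Primitive collections (12):

  P={1,7}:  v_{1} + v_{7} = 0  →  sig = (2; —)
  P={2,6}:  v_{2} + v_{6} = 0  →  sig = (2; —)
  P={2,8}:  v_{2} + v_{8} = v_{3}  →  sig = (2; 1)
  P={3,4}:  v_{3} + v_{4} = v_{6}  →  sig = (2; 1)
  P={3,5}:  v_{3} + v_{5} = v_{1}  →  sig = (2; 1)
  P={3,6}:  v_{3} + v_{6} = v_{8}  →  sig = (2; 1)
  P={1,4}:  v_{1} + v_{4} = v_{5} + v_{6}  →  sig = (2; 1,1)
  P={1,6}:  v_{1} + v_{6} = v_{5} + v_{8}  →  sig = (2; 1,1)
  P={2,4}:  v_{2} + v_{4} = v_{5} + v_{7}  →  sig = (2; 1,1)
  P={4,8}:  v_{4} + v_{8} = 2·v_{6}  →  sig = (2; 2)
  P={5,6,7}:  v_{5} + v_{6} + v_{7} = v_{4}  →  sig = (3; 1)
  P={5,7,8}:  v_{5} + v_{7} + v_{8} = v_{6}  →  sig = (3; 1)

Hence PRS(X_Σ) =
{ (2; —) ×2,  (2; 1) ×4,  (2; 1,1) ×3,  (2; 2),  (3; 1) ×2 }


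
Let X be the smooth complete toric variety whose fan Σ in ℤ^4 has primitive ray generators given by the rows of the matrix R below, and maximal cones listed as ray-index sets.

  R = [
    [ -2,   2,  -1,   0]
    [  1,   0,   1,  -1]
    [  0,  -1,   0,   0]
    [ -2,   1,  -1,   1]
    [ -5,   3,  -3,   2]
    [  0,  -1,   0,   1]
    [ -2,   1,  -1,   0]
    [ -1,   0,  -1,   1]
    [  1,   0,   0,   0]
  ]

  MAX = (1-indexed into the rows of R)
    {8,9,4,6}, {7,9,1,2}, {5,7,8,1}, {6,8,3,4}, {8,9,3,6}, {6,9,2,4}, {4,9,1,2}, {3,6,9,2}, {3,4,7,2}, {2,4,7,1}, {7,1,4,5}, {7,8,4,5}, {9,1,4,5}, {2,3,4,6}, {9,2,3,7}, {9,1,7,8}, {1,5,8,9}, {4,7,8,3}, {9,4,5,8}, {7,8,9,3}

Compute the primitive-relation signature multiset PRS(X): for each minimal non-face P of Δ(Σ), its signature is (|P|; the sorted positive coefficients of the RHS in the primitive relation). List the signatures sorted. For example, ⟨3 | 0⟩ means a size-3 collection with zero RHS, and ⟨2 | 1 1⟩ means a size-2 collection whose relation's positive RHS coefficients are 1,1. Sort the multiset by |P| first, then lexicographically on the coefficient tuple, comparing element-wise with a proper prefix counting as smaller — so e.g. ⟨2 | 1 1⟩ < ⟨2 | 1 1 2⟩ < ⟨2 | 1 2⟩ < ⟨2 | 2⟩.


The 11 primitive collections of Σ (r=9, n=4):

  P={2,8}:  v_{2} + v_{8} = 0  so sig = ⟨2 | 0⟩
  P={1,3}:  v_{1} + v_{3} = v_{7}  so sig = ⟨2 | 1⟩
  P={1,6}:  v_{1} + v_{6} = v_{4}  so sig = ⟨2 | 1⟩
  P={2,5}:  v_{2} + v_{5} = v_{1} + v_{4}  so sig = ⟨2 | 1 1⟩
  P={6,7}:  v_{6} + v_{7} = v_{3} + v_{4}  so sig = ⟨2 | 1 1⟩
  P={3,5}:  v_{3} + v_{5} = v_{4} + v_{7} + v_{8}  so sig = ⟨2 | 1 1 1⟩
  P={5,6}:  v_{5} + v_{6} = 2·v_{4} + v_{8}  so sig = ⟨2 | 1 2⟩
  P={1,4,8}:  v_{1} + v_{4} + v_{8} = v_{5}  so sig = ⟨3 | 1⟩
  P={3,4,9}:  v_{3} + v_{4} + v_{9} = v_{8}  so sig = ⟨3 | 1⟩
  P={4,7,9}:  v_{4} + v_{7} + v_{9} = v_{1} + v_{8}  so sig = ⟨3 | 1 1⟩
  P={5,7,9}:  v_{5} + v_{7} + v_{9} = 2·v_{1} + 2·v_{8}  so sig = ⟨3 | 2 2⟩

Signatures (|P|; sorted positive RHS coefficients), sorted:
{ ⟨2 | 0⟩,  ⟨2 | 1⟩ ×2,  ⟨2 | 1 1⟩ ×2,  ⟨2 | 1 1 1⟩,  ⟨2 | 1 2⟩,  ⟨3 | 1⟩ ×2,  ⟨3 | 1 1⟩,  ⟨3 | 2 2⟩ }


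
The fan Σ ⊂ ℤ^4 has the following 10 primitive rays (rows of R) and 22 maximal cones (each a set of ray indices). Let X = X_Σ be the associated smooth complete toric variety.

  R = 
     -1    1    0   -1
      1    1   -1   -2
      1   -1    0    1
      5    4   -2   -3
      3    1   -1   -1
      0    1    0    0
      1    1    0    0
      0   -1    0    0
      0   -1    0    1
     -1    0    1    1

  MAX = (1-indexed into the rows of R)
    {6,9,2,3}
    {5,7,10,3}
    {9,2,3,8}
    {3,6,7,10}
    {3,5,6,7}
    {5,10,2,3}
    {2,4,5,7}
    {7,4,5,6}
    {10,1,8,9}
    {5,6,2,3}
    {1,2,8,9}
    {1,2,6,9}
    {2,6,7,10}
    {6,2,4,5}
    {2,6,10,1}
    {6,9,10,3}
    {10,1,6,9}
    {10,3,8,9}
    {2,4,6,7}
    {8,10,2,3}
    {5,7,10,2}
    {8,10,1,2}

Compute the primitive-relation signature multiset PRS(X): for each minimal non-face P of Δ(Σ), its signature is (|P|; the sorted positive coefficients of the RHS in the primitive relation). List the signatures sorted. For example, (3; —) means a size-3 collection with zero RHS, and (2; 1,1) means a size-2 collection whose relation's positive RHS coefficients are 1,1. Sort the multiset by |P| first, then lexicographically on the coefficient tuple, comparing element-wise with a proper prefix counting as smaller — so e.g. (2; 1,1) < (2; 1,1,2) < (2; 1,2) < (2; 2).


Minimal non-faces — 18 found among 10 rays, 22 max cones:

  P={1,3}:  v_{1} + v_{3} = 0  ⟹  sig = (2; —)
  P={6,8}:  v_{6} + v_{8} = 0  ⟹  sig = (2; —)
  P={1,5}:  v_{1} + v_{5} = v_{2} + v_{7}  ⟹  sig = (2; 1,1)
  P={7,9}:  v_{7} + v_{9} = v_{3} + v_{6}  ⟹  sig = (2; 1,1)
  P={1,7}:  v_{1} + v_{7} = v_{2} + v_{6} + v_{10}  ⟹  sig = (2; 1,1,1)
  P={4,8}:  v_{4} + v_{8} = v_{2} + v_{5} + v_{7}  ⟹  sig = (2; 1,1,1)
  P={7,8}:  v_{7} + v_{8} = v_{2} + v_{3} + v_{10}  ⟹  sig = (2; 1,1,1)
  P={4,9}:  v_{4} + v_{9} = v_{2} + v_{3} + v_{5} + 2·v_{6}  ⟹  sig = (2; 1,1,1,2)
  P={5,9}:  v_{5} + v_{9} = v_{2} + 2·v_{3} + v_{6}  ⟹  sig = (2; 1,1,2)
  P={3,4}:  v_{3} + v_{4} = 2·v_{5} + v_{6}  ⟹  sig = (2; 1,2)
  P={1,4}:  v_{1} + v_{4} = 2·v_{2} + v_{6} + 2·v_{7}  ⟹  sig = (2; 1,2,2)
  P={5,8}:  v_{5} + v_{8} = 2·v_{2} + 2·v_{3} + v_{10}  ⟹  sig = (2; 1,2,2)
  P={4,10}:  v_{4} + v_{10} = v_{2} + 3·v_{7}  ⟹  sig = (2; 1,3)
  P={2,9,10}:  v_{2} + v_{9} + v_{10} = 0  ⟹  sig = (3; —)
  P={2,3,7}:  v_{2} + v_{3} + v_{7} = v_{5}  ⟹  sig = (3; 1)
  P={5,6,10}:  v_{5} + v_{6} + v_{10} = 2·v_{7}  ⟹  sig = (3; 2)
  P={2,3,6,10}:  v_{2} + v_{3} + v_{6} + v_{10} = v_{7}  ⟹  sig = (4; 1)
  P={2,5,6,7}:  v_{2} + v_{5} + v_{6} + v_{7} = v_{4}  ⟹  sig = (4; 1)

Hence PRS(X_Σ) =
[(2; —), (2; —), (2; 1,1), (2; 1,1), (2; 1,1,1), (2; 1,1,1), (2; 1,1,1), (2; 1,1,1,2), (2; 1,1,2), (2; 1,2), (2; 1,2,2), (2; 1,2,2), (2; 1,3), (3; —), (3; 1), (3; 2), (4; 1), (4; 1)]


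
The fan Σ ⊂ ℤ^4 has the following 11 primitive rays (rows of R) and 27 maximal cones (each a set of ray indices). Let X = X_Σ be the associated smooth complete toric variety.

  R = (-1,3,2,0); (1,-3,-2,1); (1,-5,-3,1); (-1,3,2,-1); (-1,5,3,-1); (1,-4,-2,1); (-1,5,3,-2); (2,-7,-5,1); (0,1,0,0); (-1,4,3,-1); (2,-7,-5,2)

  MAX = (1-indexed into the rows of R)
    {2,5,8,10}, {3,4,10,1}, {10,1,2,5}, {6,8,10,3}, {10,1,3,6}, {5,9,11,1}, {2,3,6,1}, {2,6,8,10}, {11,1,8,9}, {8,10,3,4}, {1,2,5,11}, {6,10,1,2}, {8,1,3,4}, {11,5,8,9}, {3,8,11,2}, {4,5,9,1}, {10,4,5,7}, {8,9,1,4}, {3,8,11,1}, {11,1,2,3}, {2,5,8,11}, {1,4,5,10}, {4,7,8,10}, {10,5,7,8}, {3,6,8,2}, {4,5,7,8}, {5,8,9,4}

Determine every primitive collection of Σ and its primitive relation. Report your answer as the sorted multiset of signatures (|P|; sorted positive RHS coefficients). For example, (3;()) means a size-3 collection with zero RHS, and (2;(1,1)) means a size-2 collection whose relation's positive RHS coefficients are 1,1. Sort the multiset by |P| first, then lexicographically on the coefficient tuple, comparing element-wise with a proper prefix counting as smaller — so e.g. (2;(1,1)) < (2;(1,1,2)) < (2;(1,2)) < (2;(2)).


Minimal non-faces — 23 found among 11 rays, 27 max cones:

  P={2,4}:  v_{2} + v_{4} = 0  →  sig = (2;())
  P={3,5}:  v_{3} + v_{5} = 0  →  sig = (2;())
  P={6,9}:  v_{6} + v_{9} = v_{2}  →  sig = (2;(1))
  P={9,10}:  v_{9} + v_{10} = v_{5}  →  sig = (2;(1))
  P={10,11}:  v_{10} + v_{11} = v_{2}  →  sig = (2;(1))
  P={1,7}:  v_{1} + v_{7} = v_{4} + v_{5}  →  sig = (2;(1,1))
  P={2,9}:  v_{2} + v_{9} = v_{5} + v_{11}  →  sig = (2;(1,1))
  P={3,9}:  v_{3} + v_{9} = v_{1} + v_{8}  →  sig = (2;(1,1))
  P={4,6}:  v_{4} + v_{6} = v_{3} + v_{10}  →  sig = (2;(1,1))
  P={4,11}:  v_{4} + v_{11} = v_{1} + v_{8}  →  sig = (2;(1,1))
  P={5,6}:  v_{5} + v_{6} = v_{2} + v_{10}  →  sig = (2;(1,1))
  P={7,11}:  v_{7} + v_{11} = v_{5} + v_{8}  →  sig = (2;(1,1))
  P={2,7}:  v_{2} + v_{7} = v_{5} + v_{8} + v_{10}  →  sig = (2;(1,1,1))
  P={3,7}:  v_{3} + v_{7} = v_{4} + v_{8} + v_{10}  →  sig = (2;(1,1,1))
  P={7,9}:  v_{7} + v_{9} = v_{4} + 2·v_{5} + v_{8}  →  sig = (2;(1,1,2))
  P={6,7}:  v_{6} + v_{7} = v_{8} + 2·v_{10}  →  sig = (2;(1,2))
  P={6,11}:  v_{6} + v_{11} = 2·v_{2} + v_{3}  →  sig = (2;(1,2))
  P={1,8,10}:  v_{1} + v_{8} + v_{10} = 0  →  sig = (3;())
  P={1,2,8}:  v_{1} + v_{2} + v_{8} = v_{11}  →  sig = (3;(1))
  P={1,5,8}:  v_{1} + v_{5} + v_{8} = v_{9}  →  sig = (3;(1))
  P={2,3,10}:  v_{2} + v_{3} + v_{10} = v_{6}  →  sig = (3;(1))
  P={1,6,8}:  v_{1} + v_{6} + v_{8} = v_{2} + v_{3}  →  sig = (3;(1,1))
  P={4,5,8,10}:  v_{4} + v_{5} + v_{8} + v_{10} = v_{7}  →  sig = (4;(1))

Signatures (|P|; sorted positive RHS coefficients), sorted:
    |P|=2: 17 collections, coeffs (), (), (1), (1), (1), (1,1), (1,1), (1,1), (1,1), (1,1), (1,1), (1,1), (1,1,1), (1,1,1), (1,1,2), (1,2), (1,2)
    |P|=3: 5 collections, coeffs (), (1), (1), (1), (1,1)
    |P|=4: 1 collection, coeffs (1)


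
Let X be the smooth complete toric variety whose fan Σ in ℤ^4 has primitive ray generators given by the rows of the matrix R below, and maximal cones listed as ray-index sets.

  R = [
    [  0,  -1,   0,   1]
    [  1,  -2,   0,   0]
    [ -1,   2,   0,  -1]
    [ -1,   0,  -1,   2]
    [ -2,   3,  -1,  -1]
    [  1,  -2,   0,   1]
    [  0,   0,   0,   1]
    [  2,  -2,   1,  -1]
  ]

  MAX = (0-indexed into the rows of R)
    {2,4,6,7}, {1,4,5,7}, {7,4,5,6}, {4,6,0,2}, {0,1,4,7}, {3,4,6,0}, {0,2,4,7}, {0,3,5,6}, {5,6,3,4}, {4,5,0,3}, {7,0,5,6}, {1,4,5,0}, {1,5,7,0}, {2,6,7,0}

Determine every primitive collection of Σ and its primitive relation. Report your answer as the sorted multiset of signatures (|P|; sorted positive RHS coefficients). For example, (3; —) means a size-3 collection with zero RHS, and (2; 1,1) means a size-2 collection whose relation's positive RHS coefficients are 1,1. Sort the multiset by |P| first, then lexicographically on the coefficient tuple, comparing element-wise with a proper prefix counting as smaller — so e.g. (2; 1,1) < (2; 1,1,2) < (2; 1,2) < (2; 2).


Σ has 9 primitive collections:

  P = {2,5}:  v_{2} + v_{5} = 0  ⇒ sig = (2; —)
  P = {1,6}:  v_{1} + v_{6} = v_{5}  ⇒ sig = (2; 1)
  P = {3,7}:  v_{3} + v_{7} = v_{5}  ⇒ sig = (2; 1)
  P = {1,2}:  v_{1} + v_{2} = v_{0} + v_{4} + v_{7}  ⇒ sig = (2; 1,1,1)
  P = {2,3}:  v_{2} + v_{3} = v_{0} + v_{4} + v_{6}  ⇒ sig = (2; 1,1,1)
  P = {1,3}:  v_{1} + v_{3} = v_{0} + v_{4} + 2·v_{5}  ⇒ sig = (2; 1,1,2)
  P = {0,4,6,7}:  v_{0} + v_{4} + v_{6} + v_{7} = 0  ⇒ sig = (4; —)
  P = {0,4,5,6}:  v_{0} + v_{4} + v_{5} + v_{6} = v_{3}  ⇒ sig = (4; 1)
  P = {0,4,5,7}:  v_{0} + v_{4} + v_{5} + v_{7} = v_{1}  ⇒ sig = (4; 1)

Signatures (|P|; sorted positive RHS coefficients), sorted:
    (2; —)
    (2; 1)
    (2; 1)
    (2; 1,1,1)
    (2; 1,1,1)
    (2; 1,1,2)
    (4; —)
    (4; 1)
    (4; 1)


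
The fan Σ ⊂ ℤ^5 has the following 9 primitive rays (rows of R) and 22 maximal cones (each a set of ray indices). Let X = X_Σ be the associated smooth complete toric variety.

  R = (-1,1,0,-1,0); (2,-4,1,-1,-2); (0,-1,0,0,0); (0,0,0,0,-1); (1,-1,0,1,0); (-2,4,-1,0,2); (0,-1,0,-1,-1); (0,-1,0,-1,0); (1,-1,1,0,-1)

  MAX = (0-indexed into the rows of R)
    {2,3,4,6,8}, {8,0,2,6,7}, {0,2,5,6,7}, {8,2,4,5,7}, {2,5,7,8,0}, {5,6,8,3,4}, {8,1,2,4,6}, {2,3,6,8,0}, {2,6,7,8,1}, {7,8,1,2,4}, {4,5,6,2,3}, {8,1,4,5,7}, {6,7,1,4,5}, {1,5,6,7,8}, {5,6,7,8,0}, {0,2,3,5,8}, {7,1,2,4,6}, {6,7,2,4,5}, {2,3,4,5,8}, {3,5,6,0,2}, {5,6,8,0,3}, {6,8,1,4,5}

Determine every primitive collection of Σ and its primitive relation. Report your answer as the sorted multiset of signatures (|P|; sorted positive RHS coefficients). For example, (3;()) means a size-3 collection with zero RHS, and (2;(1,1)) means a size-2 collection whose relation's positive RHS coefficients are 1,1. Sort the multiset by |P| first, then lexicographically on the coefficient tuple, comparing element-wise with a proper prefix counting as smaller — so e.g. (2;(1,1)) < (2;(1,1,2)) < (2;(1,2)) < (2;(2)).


Primitive collections (7):

  P={0,4}:  v_{0} + v_{4} = 0  ⟹  sig = (2;())
  P={3,7}:  v_{3} + v_{7} = v_{6}  ⟹  sig = (2;(1))
  P={0,1}:  v_{0} + v_{1} = v_{6} + v_{7} + v_{8}  ⟹  sig = (2;(1,1,1))
  P={1,3}:  v_{1} + v_{3} = v_{4} + 2·v_{6} + v_{8}  ⟹  sig = (2;(1,1,2))
  P={1,2,5}:  v_{1} + v_{2} + v_{5} = v_{7}  ⟹  sig = (3;(1))
  P={2,5,6,8}:  v_{2} + v_{5} + v_{6} + v_{8} = v_{0}  ⟹  sig = (4;(1))
  P={4,6,7,8}:  v_{4} + v_{6} + v_{7} + v_{8} = v_{1}  ⟹  sig = (4;(1))

so the primitive-relation signature multiset is
    (2;())
    (2;(1))
    (2;(1,1,1))
    (2;(1,1,2))
    (3;(1))
    (4;(1))
    (4;(1))


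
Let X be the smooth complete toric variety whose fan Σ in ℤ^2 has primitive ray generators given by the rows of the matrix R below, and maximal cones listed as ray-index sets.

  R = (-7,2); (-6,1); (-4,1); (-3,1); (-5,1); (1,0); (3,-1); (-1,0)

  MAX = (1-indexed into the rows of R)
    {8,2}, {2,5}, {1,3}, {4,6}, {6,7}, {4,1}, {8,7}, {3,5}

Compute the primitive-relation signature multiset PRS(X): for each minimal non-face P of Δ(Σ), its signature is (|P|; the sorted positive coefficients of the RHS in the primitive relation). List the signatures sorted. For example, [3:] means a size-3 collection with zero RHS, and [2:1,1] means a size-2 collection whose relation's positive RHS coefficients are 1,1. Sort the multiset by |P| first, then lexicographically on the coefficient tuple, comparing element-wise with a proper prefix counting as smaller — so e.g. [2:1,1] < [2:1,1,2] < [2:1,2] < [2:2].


Σ has 20 primitive collections:

  {4,7}:  v_{4} + v_{7} = 0  ⇒ sig = [2:]
  {6,8}:  v_{6} + v_{8} = 0  ⇒ sig = [2:]
  {1,7}:  v_{1} + v_{7} = v_{3}  ⇒ sig = [2:1]
  {2,6}:  v_{2} + v_{6} = v_{5}  ⇒ sig = [2:1]
  {3,4}:  v_{3} + v_{4} = v_{1}  ⇒ sig = [2:1]
  {3,6}:  v_{3} + v_{6} = v_{4}  ⇒ sig = [2:1]
  {3,7}:  v_{3} + v_{7} = v_{8}  ⇒ sig = [2:1]
  {3,8}:  v_{3} + v_{8} = v_{5}  ⇒ sig = [2:1]
  {4,8}:  v_{4} + v_{8} = v_{3}  ⇒ sig = [2:1]
  {5,6}:  v_{5} + v_{6} = v_{3}  ⇒ sig = [2:1]
  {5,8}:  v_{5} + v_{8} = v_{2}  ⇒ sig = [2:1]
  {2,4}:  v_{2} + v_{4} = v_{3} + v_{5}  ⇒ sig = [2:1,1]
  {1,2}:  v_{1} + v_{2} = 2·v_{3} + v_{5}  ⇒ sig = [2:1,2]
  {1,6}:  v_{1} + v_{6} = 2·v_{4}  ⇒ sig = [2:2]
  {1,8}:  v_{1} + v_{8} = 2·v_{3}  ⇒ sig = [2:2]
  {2,3}:  v_{2} + v_{3} = 2·v_{5}  ⇒ sig = [2:2]
  {4,5}:  v_{4} + v_{5} = 2·v_{3}  ⇒ sig = [2:2]
  {5,7}:  v_{5} + v_{7} = 2·v_{8}  ⇒ sig = [2:2]
  {1,5}:  v_{1} + v_{5} = 3·v_{3}  ⇒ sig = [2:3]
  {2,7}:  v_{2} + v_{7} = 3·v_{8}  ⇒ sig = [2:3]

Signatures (|P|; sorted positive RHS coefficients), sorted:
[[2:], [2:], [2:1], [2:1], [2:1], [2:1], [2:1], [2:1], [2:1], [2:1], [2:1], [2:1,1], [2:1,2], [2:2], [2:2], [2:2], [2:2], [2:2], [2:3], [2:3]]


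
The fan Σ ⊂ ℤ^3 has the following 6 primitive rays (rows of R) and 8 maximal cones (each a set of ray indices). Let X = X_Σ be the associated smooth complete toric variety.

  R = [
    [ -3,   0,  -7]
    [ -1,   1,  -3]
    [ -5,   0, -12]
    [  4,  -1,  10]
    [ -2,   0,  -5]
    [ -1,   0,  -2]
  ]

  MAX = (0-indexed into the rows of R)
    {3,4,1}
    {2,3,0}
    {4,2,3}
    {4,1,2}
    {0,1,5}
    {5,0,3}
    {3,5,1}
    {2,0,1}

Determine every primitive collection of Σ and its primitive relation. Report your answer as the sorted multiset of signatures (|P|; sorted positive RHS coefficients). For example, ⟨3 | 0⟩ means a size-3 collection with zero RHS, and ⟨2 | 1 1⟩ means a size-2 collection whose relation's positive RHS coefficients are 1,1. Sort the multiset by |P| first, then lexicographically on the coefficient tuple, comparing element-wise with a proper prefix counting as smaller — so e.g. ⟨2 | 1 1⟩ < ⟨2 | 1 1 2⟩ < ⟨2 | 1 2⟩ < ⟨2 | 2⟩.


The 5 primitive collections of Σ (r=6, n=3):

  P={0,4}:  v_{0} + v_{4} = v_{2} — sig = ⟨2 | 1⟩
  P={4,5}:  v_{4} + v_{5} = v_{0} — sig = ⟨2 | 1⟩
  P={2,5}:  v_{2} + v_{5} = 2·v_{0} — sig = ⟨2 | 2⟩
  P={0,1,3}:  v_{0} + v_{1} + v_{3} = 0 — sig = ⟨3 | 0⟩
  P={1,2,3}:  v_{1} + v_{2} + v_{3} = v_{4} — sig = ⟨3 | 1⟩

Signatures (|P|; sorted positive RHS coefficients), sorted:
    ⟨2 | 1⟩
    ⟨2 | 1⟩
    ⟨2 | 2⟩
    ⟨3 | 0⟩
    ⟨3 | 1⟩


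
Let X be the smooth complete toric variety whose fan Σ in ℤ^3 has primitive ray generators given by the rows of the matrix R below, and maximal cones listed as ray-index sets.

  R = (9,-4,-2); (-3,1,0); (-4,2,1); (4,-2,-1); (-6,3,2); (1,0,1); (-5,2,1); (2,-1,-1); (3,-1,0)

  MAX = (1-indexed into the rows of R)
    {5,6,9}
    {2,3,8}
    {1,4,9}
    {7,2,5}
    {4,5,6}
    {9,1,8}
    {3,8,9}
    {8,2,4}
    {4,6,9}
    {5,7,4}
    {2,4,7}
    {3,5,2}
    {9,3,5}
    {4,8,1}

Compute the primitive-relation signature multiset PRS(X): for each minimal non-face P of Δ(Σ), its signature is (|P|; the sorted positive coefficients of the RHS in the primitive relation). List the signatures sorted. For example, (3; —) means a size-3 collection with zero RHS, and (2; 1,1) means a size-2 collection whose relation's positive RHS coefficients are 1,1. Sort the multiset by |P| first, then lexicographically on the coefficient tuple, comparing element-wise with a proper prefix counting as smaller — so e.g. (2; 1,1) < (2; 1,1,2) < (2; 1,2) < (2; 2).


18 collections generate NE(X_Σ); each relation:

  P = {2,9}:  v_{2} + v_{9} = 0  ⟹  sig = (2; —)
  P = {3,4}:  v_{3} + v_{4} = 0  ⟹  sig = (2; —)
  P = {1,5}:  v_{1} + v_{5} = v_{9}  ⟹  sig = (2; 1)
  P = {1,7}:  v_{1} + v_{7} = v_{4}  ⟹  sig = (2; 1)
  P = {5,8}:  v_{5} + v_{8} = v_{3}  ⟹  sig = (2; 1)
  P = {6,8}:  v_{6} + v_{8} = v_{9}  ⟹  sig = (2; 1)
  P = {7,8}:  v_{7} + v_{8} = v_{2}  ⟹  sig = (2; 1)
  P = {1,2}:  v_{1} + v_{2} = v_{4} + v_{8}  ⟹  sig = (2; 1,1)
  P = {1,3}:  v_{1} + v_{3} = v_{8} + v_{9}  ⟹  sig = (2; 1,1)
  P = {2,6}:  v_{2} + v_{6} = v_{4} + v_{5}  ⟹  sig = (2; 1,1)
  P = {3,6}:  v_{3} + v_{6} = v_{5} + v_{9}  ⟹  sig = (2; 1,1)
  P = {3,7}:  v_{3} + v_{7} = v_{2} + v_{5}  ⟹  sig = (2; 1,1)
  P = {7,9}:  v_{7} + v_{9} = v_{4} + v_{5}  ⟹  sig = (2; 1,1)
  P = {1,6}:  v_{1} + v_{6} = v_{4} + 2·v_{9}  ⟹  sig = (2; 1,2)
  P = {6,7}:  v_{6} + v_{7} = 2·v_{4} + 2·v_{5}  ⟹  sig = (2; 2,2)
  P = {2,4,5}:  v_{2} + v_{4} + v_{5} = v_{7}  ⟹  sig = (3; 1)
  P = {4,5,9}:  v_{4} + v_{5} + v_{9} = v_{6}  ⟹  sig = (3; 1)
  P = {4,8,9}:  v_{4} + v_{8} + v_{9} = v_{1}  ⟹  sig = (3; 1)

Hence PRS(X_Σ) =
{ (2; —) ×2,  (2; 1) ×5,  (2; 1,1) ×6,  (2; 1,2),  (2; 2,2),  (3; 1) ×3 }


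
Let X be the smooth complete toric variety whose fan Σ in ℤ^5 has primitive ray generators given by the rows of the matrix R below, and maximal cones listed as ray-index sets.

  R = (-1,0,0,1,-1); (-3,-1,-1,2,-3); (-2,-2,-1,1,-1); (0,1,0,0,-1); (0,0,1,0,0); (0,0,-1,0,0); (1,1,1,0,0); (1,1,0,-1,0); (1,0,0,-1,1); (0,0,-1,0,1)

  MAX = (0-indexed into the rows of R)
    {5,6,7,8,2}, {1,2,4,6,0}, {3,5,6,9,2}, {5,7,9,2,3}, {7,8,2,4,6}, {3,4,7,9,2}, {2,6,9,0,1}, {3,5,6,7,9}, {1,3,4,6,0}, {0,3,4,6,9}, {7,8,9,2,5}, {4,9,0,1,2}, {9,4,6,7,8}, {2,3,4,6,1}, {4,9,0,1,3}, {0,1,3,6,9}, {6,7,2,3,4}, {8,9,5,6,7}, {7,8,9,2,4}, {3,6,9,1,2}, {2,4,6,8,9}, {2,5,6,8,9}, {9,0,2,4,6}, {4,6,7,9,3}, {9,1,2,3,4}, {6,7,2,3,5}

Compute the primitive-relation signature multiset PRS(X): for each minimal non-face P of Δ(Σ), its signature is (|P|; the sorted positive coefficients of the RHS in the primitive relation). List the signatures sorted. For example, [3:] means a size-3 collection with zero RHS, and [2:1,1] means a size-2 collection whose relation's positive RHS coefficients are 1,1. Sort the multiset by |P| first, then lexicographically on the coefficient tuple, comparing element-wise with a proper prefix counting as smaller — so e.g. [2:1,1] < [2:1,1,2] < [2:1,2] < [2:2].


12 collections generate NE(X_Σ); each relation:

  P = {0,8}:  v_{0} + v_{8} = 0  ⇒ sig = [2:]
  P = {4,5}:  v_{4} + v_{5} = 0  ⇒ sig = [2:]
  P = {0,7}:  v_{0} + v_{7} = v_{3}  ⇒ sig = [2:1]
  P = {3,8}:  v_{3} + v_{8} = v_{7}  ⇒ sig = [2:1]
  P = {1,8}:  v_{1} + v_{8} = v_{2} + v_{3}  ⇒ sig = [2:1,1]
  P = {0,5}:  v_{0} + v_{5} = v_{2} + v_{3} + v_{6} + v_{9}  ⇒ sig = [2:1,1,1,1]
  P = {1,5}:  v_{1} + v_{5} = 2·v_{2} + 2·v_{3} + v_{6} + v_{9}  ⇒ sig = [2:1,1,2,2]
  P = {1,7}:  v_{1} + v_{7} = v_{2} + 2·v_{3}  ⇒ sig = [2:1,2]
  P = {0,2,3}:  v_{0} + v_{2} + v_{3} = v_{1}  ⇒ sig = [3:1]
  P = {2,6,7,9}:  v_{2} + v_{6} + v_{7} + v_{9} = v_{5}  ⇒ sig = [4:1]
  P = {1,4,6,9}:  v_{1} + v_{4} + v_{6} + v_{9} = 2·v_{0}  ⇒ sig = [4:2]
  P = {2,3,4,6,9}:  v_{2} + v_{3} + v_{4} + v_{6} + v_{9} = v_{0}  ⇒ sig = [5:1]

so the primitive-relation signature multiset is
    [2:]
    [2:]
    [2:1]
    [2:1]
    [2:1,1]
    [2:1,1,1,1]
    [2:1,1,2,2]
    [2:1,2]
    [3:1]
    [4:1]
    [4:2]
    [5:1]


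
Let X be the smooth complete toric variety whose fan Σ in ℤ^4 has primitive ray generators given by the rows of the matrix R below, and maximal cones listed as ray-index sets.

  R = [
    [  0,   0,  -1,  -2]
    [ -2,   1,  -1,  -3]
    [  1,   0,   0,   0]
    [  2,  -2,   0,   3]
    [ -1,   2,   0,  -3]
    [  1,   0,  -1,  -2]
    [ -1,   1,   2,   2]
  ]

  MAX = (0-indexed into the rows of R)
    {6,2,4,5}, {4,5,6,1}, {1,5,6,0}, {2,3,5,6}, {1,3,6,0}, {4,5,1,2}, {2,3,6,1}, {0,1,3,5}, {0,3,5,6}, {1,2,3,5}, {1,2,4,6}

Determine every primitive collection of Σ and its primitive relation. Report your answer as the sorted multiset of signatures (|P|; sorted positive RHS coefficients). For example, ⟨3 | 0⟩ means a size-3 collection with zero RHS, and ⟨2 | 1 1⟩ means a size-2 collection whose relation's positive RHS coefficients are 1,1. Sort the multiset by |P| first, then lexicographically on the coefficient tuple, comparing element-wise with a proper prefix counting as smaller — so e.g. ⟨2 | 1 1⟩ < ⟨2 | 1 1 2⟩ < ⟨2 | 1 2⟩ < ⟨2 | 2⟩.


Δ(Σ) — 7 vertices, 5 min non-faces:

  {0,2}:  v_{0} + v_{2} = v_{5} — sig = ⟨2 | 1⟩
  {3,4}:  v_{3} + v_{4} = v_{2} — sig = ⟨2 | 1⟩
  {0,4}:  v_{0} + v_{4} = v_{1} + 2·v_{5} + v_{6} — sig = ⟨2 | 1 1 2⟩
  {1,3,5,6}:  v_{1} + v_{3} + v_{5} + v_{6} = 0 — sig = ⟨4 | 0⟩
  {1,2,5,6}:  v_{1} + v_{2} + v_{5} + v_{6} = v_{4} — sig = ⟨4 | 1⟩

so the primitive-relation signature multiset is
[⟨2 | 1⟩, ⟨2 | 1⟩, ⟨2 | 1 1 2⟩, ⟨4 | 0⟩, ⟨4 | 1⟩]
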